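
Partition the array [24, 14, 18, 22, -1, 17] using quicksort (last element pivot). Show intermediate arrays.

Partition 1: pivot=17 at index 2 -> [14, -1, 17, 22, 24, 18]
Partition 2: pivot=-1 at index 0 -> [-1, 14, 17, 22, 24, 18]
Partition 3: pivot=18 at index 3 -> [-1, 14, 17, 18, 24, 22]
Partition 4: pivot=22 at index 4 -> [-1, 14, 17, 18, 22, 24]


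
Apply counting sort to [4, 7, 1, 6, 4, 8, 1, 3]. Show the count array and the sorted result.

Count array: [0, 2, 0, 1, 2, 0, 1, 1, 1]
(count[i] = number of elements equal to i)
Cumulative count: [0, 2, 2, 3, 5, 5, 6, 7, 8]
Sorted: [1, 1, 3, 4, 4, 6, 7, 8]


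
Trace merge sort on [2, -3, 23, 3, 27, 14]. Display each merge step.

Divide and conquer:
  Merge [-3] + [23] -> [-3, 23]
  Merge [2] + [-3, 23] -> [-3, 2, 23]
  Merge [27] + [14] -> [14, 27]
  Merge [3] + [14, 27] -> [3, 14, 27]
  Merge [-3, 2, 23] + [3, 14, 27] -> [-3, 2, 3, 14, 23, 27]


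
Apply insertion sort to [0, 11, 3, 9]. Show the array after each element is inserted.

First element 0 is already 'sorted'
Insert 11: shifted 0 elements -> [0, 11, 3, 9]
Insert 3: shifted 1 elements -> [0, 3, 11, 9]
Insert 9: shifted 1 elements -> [0, 3, 9, 11]


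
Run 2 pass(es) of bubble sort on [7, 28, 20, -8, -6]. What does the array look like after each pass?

After pass 1: [7, 20, -8, -6, 28] (3 swaps)
After pass 2: [7, -8, -6, 20, 28] (2 swaps)
Total swaps: 5


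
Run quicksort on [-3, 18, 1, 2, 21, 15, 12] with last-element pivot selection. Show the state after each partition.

Partition 1: pivot=12 at index 3 -> [-3, 1, 2, 12, 21, 15, 18]
Partition 2: pivot=2 at index 2 -> [-3, 1, 2, 12, 21, 15, 18]
Partition 3: pivot=1 at index 1 -> [-3, 1, 2, 12, 21, 15, 18]
Partition 4: pivot=18 at index 5 -> [-3, 1, 2, 12, 15, 18, 21]


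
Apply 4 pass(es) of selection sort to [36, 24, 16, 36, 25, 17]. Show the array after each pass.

Pass 1: Select minimum 16 at index 2, swap -> [16, 24, 36, 36, 25, 17]
Pass 2: Select minimum 17 at index 5, swap -> [16, 17, 36, 36, 25, 24]
Pass 3: Select minimum 24 at index 5, swap -> [16, 17, 24, 36, 25, 36]
Pass 4: Select minimum 25 at index 4, swap -> [16, 17, 24, 25, 36, 36]


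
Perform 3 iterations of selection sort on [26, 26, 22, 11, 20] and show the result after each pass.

Pass 1: Select minimum 11 at index 3, swap -> [11, 26, 22, 26, 20]
Pass 2: Select minimum 20 at index 4, swap -> [11, 20, 22, 26, 26]
Pass 3: Select minimum 22 at index 2, swap -> [11, 20, 22, 26, 26]


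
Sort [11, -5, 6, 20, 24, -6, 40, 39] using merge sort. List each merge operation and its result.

Divide and conquer:
  Merge [11] + [-5] -> [-5, 11]
  Merge [6] + [20] -> [6, 20]
  Merge [-5, 11] + [6, 20] -> [-5, 6, 11, 20]
  Merge [24] + [-6] -> [-6, 24]
  Merge [40] + [39] -> [39, 40]
  Merge [-6, 24] + [39, 40] -> [-6, 24, 39, 40]
  Merge [-5, 6, 11, 20] + [-6, 24, 39, 40] -> [-6, -5, 6, 11, 20, 24, 39, 40]


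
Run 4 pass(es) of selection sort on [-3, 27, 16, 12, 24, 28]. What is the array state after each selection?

Pass 1: Select minimum -3 at index 0, swap -> [-3, 27, 16, 12, 24, 28]
Pass 2: Select minimum 12 at index 3, swap -> [-3, 12, 16, 27, 24, 28]
Pass 3: Select minimum 16 at index 2, swap -> [-3, 12, 16, 27, 24, 28]
Pass 4: Select minimum 24 at index 4, swap -> [-3, 12, 16, 24, 27, 28]


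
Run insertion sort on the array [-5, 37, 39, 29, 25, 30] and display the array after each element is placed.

First element -5 is already 'sorted'
Insert 37: shifted 0 elements -> [-5, 37, 39, 29, 25, 30]
Insert 39: shifted 0 elements -> [-5, 37, 39, 29, 25, 30]
Insert 29: shifted 2 elements -> [-5, 29, 37, 39, 25, 30]
Insert 25: shifted 3 elements -> [-5, 25, 29, 37, 39, 30]
Insert 30: shifted 2 elements -> [-5, 25, 29, 30, 37, 39]


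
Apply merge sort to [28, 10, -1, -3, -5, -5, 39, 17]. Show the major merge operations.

Divide and conquer:
  Merge [28] + [10] -> [10, 28]
  Merge [-1] + [-3] -> [-3, -1]
  Merge [10, 28] + [-3, -1] -> [-3, -1, 10, 28]
  Merge [-5] + [-5] -> [-5, -5]
  Merge [39] + [17] -> [17, 39]
  Merge [-5, -5] + [17, 39] -> [-5, -5, 17, 39]
  Merge [-3, -1, 10, 28] + [-5, -5, 17, 39] -> [-5, -5, -3, -1, 10, 17, 28, 39]


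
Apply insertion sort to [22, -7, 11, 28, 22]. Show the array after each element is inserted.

First element 22 is already 'sorted'
Insert -7: shifted 1 elements -> [-7, 22, 11, 28, 22]
Insert 11: shifted 1 elements -> [-7, 11, 22, 28, 22]
Insert 28: shifted 0 elements -> [-7, 11, 22, 28, 22]
Insert 22: shifted 1 elements -> [-7, 11, 22, 22, 28]


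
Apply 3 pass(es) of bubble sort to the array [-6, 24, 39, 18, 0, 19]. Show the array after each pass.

After pass 1: [-6, 24, 18, 0, 19, 39] (3 swaps)
After pass 2: [-6, 18, 0, 19, 24, 39] (3 swaps)
After pass 3: [-6, 0, 18, 19, 24, 39] (1 swaps)
Total swaps: 7


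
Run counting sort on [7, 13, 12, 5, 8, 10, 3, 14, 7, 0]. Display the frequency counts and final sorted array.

Count array: [1, 0, 0, 1, 0, 1, 0, 2, 1, 0, 1, 0, 1, 1, 1]
(count[i] = number of elements equal to i)
Cumulative count: [1, 1, 1, 2, 2, 3, 3, 5, 6, 6, 7, 7, 8, 9, 10]
Sorted: [0, 3, 5, 7, 7, 8, 10, 12, 13, 14]


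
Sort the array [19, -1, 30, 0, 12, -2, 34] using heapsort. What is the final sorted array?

Build heap: [34, 12, 30, 0, -1, -2, 19]
Extract 34: [30, 12, 19, 0, -1, -2, 34]
Extract 30: [19, 12, -2, 0, -1, 30, 34]
Extract 19: [12, 0, -2, -1, 19, 30, 34]
Extract 12: [0, -1, -2, 12, 19, 30, 34]
Extract 0: [-1, -2, 0, 12, 19, 30, 34]
Extract -1: [-2, -1, 0, 12, 19, 30, 34]


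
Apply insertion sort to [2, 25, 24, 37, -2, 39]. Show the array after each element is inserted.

First element 2 is already 'sorted'
Insert 25: shifted 0 elements -> [2, 25, 24, 37, -2, 39]
Insert 24: shifted 1 elements -> [2, 24, 25, 37, -2, 39]
Insert 37: shifted 0 elements -> [2, 24, 25, 37, -2, 39]
Insert -2: shifted 4 elements -> [-2, 2, 24, 25, 37, 39]
Insert 39: shifted 0 elements -> [-2, 2, 24, 25, 37, 39]


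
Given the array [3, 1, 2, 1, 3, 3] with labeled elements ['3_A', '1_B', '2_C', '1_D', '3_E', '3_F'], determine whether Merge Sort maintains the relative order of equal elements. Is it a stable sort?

Trace Merge Sort on the labeled array (the key is the number; the letter only tracks identity):
  Merge [1_B] + [2_C] -> [1_B, 2_C]
  Merge [3_A] + [1_B, 2_C] -> [1_B, 2_C, 3_A]
  Merge [3_E] + [3_F] -> [3_E, 3_F]
  Merge [1_D] + [3_E, 3_F] -> [1_D, 3_E, 3_F]
  Merge [1_B, 2_C, 3_A] + [1_D, 3_E, 3_F] -> [1_B, 1_D, 2_C, 3_A, 3_E, 3_F]
Final order: [1_B, 1_D, 2_C, 3_A, 3_E, 3_F]
Equal keys:
  value 1: originally 1_B, 1_D; after sorting 1_B, 1_D -> order preserved
  value 3: originally 3_A, 3_E, 3_F; after sorting 3_A, 3_E, 3_F -> order preserved
All equal keys kept their original relative order. Merge Sort is stable: when the heads of the two halves are equal the merge takes from the left half first.
Answer: Stable


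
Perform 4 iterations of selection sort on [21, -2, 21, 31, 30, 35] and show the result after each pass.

Pass 1: Select minimum -2 at index 1, swap -> [-2, 21, 21, 31, 30, 35]
Pass 2: Select minimum 21 at index 1, swap -> [-2, 21, 21, 31, 30, 35]
Pass 3: Select minimum 21 at index 2, swap -> [-2, 21, 21, 31, 30, 35]
Pass 4: Select minimum 30 at index 4, swap -> [-2, 21, 21, 30, 31, 35]


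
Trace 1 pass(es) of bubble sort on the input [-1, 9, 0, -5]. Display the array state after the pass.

After pass 1: [-1, 0, -5, 9] (2 swaps)
Total swaps: 2


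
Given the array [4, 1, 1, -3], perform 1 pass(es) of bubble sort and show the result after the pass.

After pass 1: [1, 1, -3, 4] (3 swaps)
Total swaps: 3


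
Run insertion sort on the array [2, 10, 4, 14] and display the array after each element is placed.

First element 2 is already 'sorted'
Insert 10: shifted 0 elements -> [2, 10, 4, 14]
Insert 4: shifted 1 elements -> [2, 4, 10, 14]
Insert 14: shifted 0 elements -> [2, 4, 10, 14]


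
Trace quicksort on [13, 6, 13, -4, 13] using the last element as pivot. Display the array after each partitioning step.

Partition 1: pivot=13 at index 4 -> [13, 6, 13, -4, 13]
Partition 2: pivot=-4 at index 0 -> [-4, 6, 13, 13, 13]
Partition 3: pivot=13 at index 3 -> [-4, 6, 13, 13, 13]
Partition 4: pivot=13 at index 2 -> [-4, 6, 13, 13, 13]


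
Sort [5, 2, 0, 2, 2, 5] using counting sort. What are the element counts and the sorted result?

Count array: [1, 0, 3, 0, 0, 2]
(count[i] = number of elements equal to i)
Cumulative count: [1, 1, 4, 4, 4, 6]
Sorted: [0, 2, 2, 2, 5, 5]


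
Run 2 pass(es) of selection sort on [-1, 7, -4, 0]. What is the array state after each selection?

Pass 1: Select minimum -4 at index 2, swap -> [-4, 7, -1, 0]
Pass 2: Select minimum -1 at index 2, swap -> [-4, -1, 7, 0]


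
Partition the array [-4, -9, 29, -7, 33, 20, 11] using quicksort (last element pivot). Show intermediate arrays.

Partition 1: pivot=11 at index 3 -> [-4, -9, -7, 11, 33, 20, 29]
Partition 2: pivot=-7 at index 1 -> [-9, -7, -4, 11, 33, 20, 29]
Partition 3: pivot=29 at index 5 -> [-9, -7, -4, 11, 20, 29, 33]


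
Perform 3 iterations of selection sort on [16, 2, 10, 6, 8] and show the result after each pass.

Pass 1: Select minimum 2 at index 1, swap -> [2, 16, 10, 6, 8]
Pass 2: Select minimum 6 at index 3, swap -> [2, 6, 10, 16, 8]
Pass 3: Select minimum 8 at index 4, swap -> [2, 6, 8, 16, 10]


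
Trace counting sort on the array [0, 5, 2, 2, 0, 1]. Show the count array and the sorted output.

Count array: [2, 1, 2, 0, 0, 1]
(count[i] = number of elements equal to i)
Cumulative count: [2, 3, 5, 5, 5, 6]
Sorted: [0, 0, 1, 2, 2, 5]


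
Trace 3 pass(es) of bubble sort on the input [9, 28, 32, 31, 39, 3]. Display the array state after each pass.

After pass 1: [9, 28, 31, 32, 3, 39] (2 swaps)
After pass 2: [9, 28, 31, 3, 32, 39] (1 swaps)
After pass 3: [9, 28, 3, 31, 32, 39] (1 swaps)
Total swaps: 4


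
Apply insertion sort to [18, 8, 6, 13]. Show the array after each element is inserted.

First element 18 is already 'sorted'
Insert 8: shifted 1 elements -> [8, 18, 6, 13]
Insert 6: shifted 2 elements -> [6, 8, 18, 13]
Insert 13: shifted 1 elements -> [6, 8, 13, 18]


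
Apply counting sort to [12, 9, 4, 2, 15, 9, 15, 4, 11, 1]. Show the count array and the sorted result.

Count array: [0, 1, 1, 0, 2, 0, 0, 0, 0, 2, 0, 1, 1, 0, 0, 2]
(count[i] = number of elements equal to i)
Cumulative count: [0, 1, 2, 2, 4, 4, 4, 4, 4, 6, 6, 7, 8, 8, 8, 10]
Sorted: [1, 2, 4, 4, 9, 9, 11, 12, 15, 15]


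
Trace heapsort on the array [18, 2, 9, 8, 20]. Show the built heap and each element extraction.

Build heap: [20, 18, 9, 8, 2]
Extract 20: [18, 8, 9, 2, 20]
Extract 18: [9, 8, 2, 18, 20]
Extract 9: [8, 2, 9, 18, 20]
Extract 8: [2, 8, 9, 18, 20]


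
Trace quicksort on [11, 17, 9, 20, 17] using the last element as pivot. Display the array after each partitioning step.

Partition 1: pivot=17 at index 3 -> [11, 17, 9, 17, 20]
Partition 2: pivot=9 at index 0 -> [9, 17, 11, 17, 20]
Partition 3: pivot=11 at index 1 -> [9, 11, 17, 17, 20]


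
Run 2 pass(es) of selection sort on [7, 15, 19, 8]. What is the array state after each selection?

Pass 1: Select minimum 7 at index 0, swap -> [7, 15, 19, 8]
Pass 2: Select minimum 8 at index 3, swap -> [7, 8, 19, 15]


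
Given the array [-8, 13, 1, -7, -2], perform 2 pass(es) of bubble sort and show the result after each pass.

After pass 1: [-8, 1, -7, -2, 13] (3 swaps)
After pass 2: [-8, -7, -2, 1, 13] (2 swaps)
Total swaps: 5


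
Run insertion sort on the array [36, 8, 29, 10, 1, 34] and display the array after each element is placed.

First element 36 is already 'sorted'
Insert 8: shifted 1 elements -> [8, 36, 29, 10, 1, 34]
Insert 29: shifted 1 elements -> [8, 29, 36, 10, 1, 34]
Insert 10: shifted 2 elements -> [8, 10, 29, 36, 1, 34]
Insert 1: shifted 4 elements -> [1, 8, 10, 29, 36, 34]
Insert 34: shifted 1 elements -> [1, 8, 10, 29, 34, 36]


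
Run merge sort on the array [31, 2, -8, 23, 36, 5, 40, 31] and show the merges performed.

Divide and conquer:
  Merge [31] + [2] -> [2, 31]
  Merge [-8] + [23] -> [-8, 23]
  Merge [2, 31] + [-8, 23] -> [-8, 2, 23, 31]
  Merge [36] + [5] -> [5, 36]
  Merge [40] + [31] -> [31, 40]
  Merge [5, 36] + [31, 40] -> [5, 31, 36, 40]
  Merge [-8, 2, 23, 31] + [5, 31, 36, 40] -> [-8, 2, 5, 23, 31, 31, 36, 40]


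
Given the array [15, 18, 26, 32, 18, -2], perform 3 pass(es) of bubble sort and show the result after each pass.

After pass 1: [15, 18, 26, 18, -2, 32] (2 swaps)
After pass 2: [15, 18, 18, -2, 26, 32] (2 swaps)
After pass 3: [15, 18, -2, 18, 26, 32] (1 swaps)
Total swaps: 5


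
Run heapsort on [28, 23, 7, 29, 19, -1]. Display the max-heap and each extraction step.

Build heap: [29, 28, 7, 23, 19, -1]
Extract 29: [28, 23, 7, -1, 19, 29]
Extract 28: [23, 19, 7, -1, 28, 29]
Extract 23: [19, -1, 7, 23, 28, 29]
Extract 19: [7, -1, 19, 23, 28, 29]
Extract 7: [-1, 7, 19, 23, 28, 29]


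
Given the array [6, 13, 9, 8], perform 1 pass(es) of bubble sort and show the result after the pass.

After pass 1: [6, 9, 8, 13] (2 swaps)
Total swaps: 2


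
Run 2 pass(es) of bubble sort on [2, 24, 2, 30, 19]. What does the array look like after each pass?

After pass 1: [2, 2, 24, 19, 30] (2 swaps)
After pass 2: [2, 2, 19, 24, 30] (1 swaps)
Total swaps: 3


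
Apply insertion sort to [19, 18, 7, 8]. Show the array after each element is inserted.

First element 19 is already 'sorted'
Insert 18: shifted 1 elements -> [18, 19, 7, 8]
Insert 7: shifted 2 elements -> [7, 18, 19, 8]
Insert 8: shifted 2 elements -> [7, 8, 18, 19]


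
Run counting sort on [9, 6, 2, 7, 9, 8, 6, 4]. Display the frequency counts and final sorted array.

Count array: [0, 0, 1, 0, 1, 0, 2, 1, 1, 2]
(count[i] = number of elements equal to i)
Cumulative count: [0, 0, 1, 1, 2, 2, 4, 5, 6, 8]
Sorted: [2, 4, 6, 6, 7, 8, 9, 9]


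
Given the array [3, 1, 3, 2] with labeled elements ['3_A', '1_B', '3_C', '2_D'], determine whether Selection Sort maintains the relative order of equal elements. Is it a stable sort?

Trace Selection Sort on the labeled array (the key is the number; the letter only tracks identity):
  Pass 1: minimum of unsorted part is 1_B at index 1; swap it with 3_A at index 0 -> [1_B, 3_A, 3_C, 2_D]
  Pass 2: minimum of unsorted part is 2_D at index 3; swap it with 3_A at index 1 -> [1_B, 2_D, 3_C, 3_A]
  Pass 3: minimum 3_C is already at index 2; no swap -> [1_B, 2_D, 3_C, 3_A]
Final order: [1_B, 2_D, 3_C, 3_A]
Equal keys:
  value 3: originally 3_A, 3_C; after sorting 3_C, 3_A -> order changed
Equal keys were reordered, so Selection Sort is not stable: the long-range swap that moves the minimum into place can carry an element past an equal key. (One such input is enough; an unstable sort may happen to preserve order on other inputs, but it gives no guarantee.)
Answer: Not stable


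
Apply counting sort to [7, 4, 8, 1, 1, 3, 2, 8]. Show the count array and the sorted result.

Count array: [0, 2, 1, 1, 1, 0, 0, 1, 2]
(count[i] = number of elements equal to i)
Cumulative count: [0, 2, 3, 4, 5, 5, 5, 6, 8]
Sorted: [1, 1, 2, 3, 4, 7, 8, 8]


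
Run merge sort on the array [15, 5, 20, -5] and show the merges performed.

Divide and conquer:
  Merge [15] + [5] -> [5, 15]
  Merge [20] + [-5] -> [-5, 20]
  Merge [5, 15] + [-5, 20] -> [-5, 5, 15, 20]


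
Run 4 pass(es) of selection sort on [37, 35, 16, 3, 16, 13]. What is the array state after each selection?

Pass 1: Select minimum 3 at index 3, swap -> [3, 35, 16, 37, 16, 13]
Pass 2: Select minimum 13 at index 5, swap -> [3, 13, 16, 37, 16, 35]
Pass 3: Select minimum 16 at index 2, swap -> [3, 13, 16, 37, 16, 35]
Pass 4: Select minimum 16 at index 4, swap -> [3, 13, 16, 16, 37, 35]


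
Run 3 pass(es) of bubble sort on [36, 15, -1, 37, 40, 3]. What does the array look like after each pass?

After pass 1: [15, -1, 36, 37, 3, 40] (3 swaps)
After pass 2: [-1, 15, 36, 3, 37, 40] (2 swaps)
After pass 3: [-1, 15, 3, 36, 37, 40] (1 swaps)
Total swaps: 6


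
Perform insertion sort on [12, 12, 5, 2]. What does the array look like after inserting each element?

First element 12 is already 'sorted'
Insert 12: shifted 0 elements -> [12, 12, 5, 2]
Insert 5: shifted 2 elements -> [5, 12, 12, 2]
Insert 2: shifted 3 elements -> [2, 5, 12, 12]


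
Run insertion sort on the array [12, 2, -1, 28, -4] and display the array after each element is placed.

First element 12 is already 'sorted'
Insert 2: shifted 1 elements -> [2, 12, -1, 28, -4]
Insert -1: shifted 2 elements -> [-1, 2, 12, 28, -4]
Insert 28: shifted 0 elements -> [-1, 2, 12, 28, -4]
Insert -4: shifted 4 elements -> [-4, -1, 2, 12, 28]


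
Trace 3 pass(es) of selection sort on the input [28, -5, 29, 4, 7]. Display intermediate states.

Pass 1: Select minimum -5 at index 1, swap -> [-5, 28, 29, 4, 7]
Pass 2: Select minimum 4 at index 3, swap -> [-5, 4, 29, 28, 7]
Pass 3: Select minimum 7 at index 4, swap -> [-5, 4, 7, 28, 29]


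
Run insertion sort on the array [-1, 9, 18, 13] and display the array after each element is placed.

First element -1 is already 'sorted'
Insert 9: shifted 0 elements -> [-1, 9, 18, 13]
Insert 18: shifted 0 elements -> [-1, 9, 18, 13]
Insert 13: shifted 1 elements -> [-1, 9, 13, 18]


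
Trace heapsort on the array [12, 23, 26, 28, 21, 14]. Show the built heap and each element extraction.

Build heap: [28, 23, 26, 12, 21, 14]
Extract 28: [26, 23, 14, 12, 21, 28]
Extract 26: [23, 21, 14, 12, 26, 28]
Extract 23: [21, 12, 14, 23, 26, 28]
Extract 21: [14, 12, 21, 23, 26, 28]
Extract 14: [12, 14, 21, 23, 26, 28]


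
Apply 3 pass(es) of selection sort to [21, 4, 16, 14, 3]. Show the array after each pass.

Pass 1: Select minimum 3 at index 4, swap -> [3, 4, 16, 14, 21]
Pass 2: Select minimum 4 at index 1, swap -> [3, 4, 16, 14, 21]
Pass 3: Select minimum 14 at index 3, swap -> [3, 4, 14, 16, 21]


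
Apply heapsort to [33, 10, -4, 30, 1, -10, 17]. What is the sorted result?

Build heap: [33, 30, 17, 10, 1, -10, -4]
Extract 33: [30, 10, 17, -4, 1, -10, 33]
Extract 30: [17, 10, -10, -4, 1, 30, 33]
Extract 17: [10, 1, -10, -4, 17, 30, 33]
Extract 10: [1, -4, -10, 10, 17, 30, 33]
Extract 1: [-4, -10, 1, 10, 17, 30, 33]
Extract -4: [-10, -4, 1, 10, 17, 30, 33]


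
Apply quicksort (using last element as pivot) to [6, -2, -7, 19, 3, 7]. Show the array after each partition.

Partition 1: pivot=7 at index 4 -> [6, -2, -7, 3, 7, 19]
Partition 2: pivot=3 at index 2 -> [-2, -7, 3, 6, 7, 19]
Partition 3: pivot=-7 at index 0 -> [-7, -2, 3, 6, 7, 19]


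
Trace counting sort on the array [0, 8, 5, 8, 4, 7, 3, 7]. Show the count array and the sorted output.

Count array: [1, 0, 0, 1, 1, 1, 0, 2, 2]
(count[i] = number of elements equal to i)
Cumulative count: [1, 1, 1, 2, 3, 4, 4, 6, 8]
Sorted: [0, 3, 4, 5, 7, 7, 8, 8]


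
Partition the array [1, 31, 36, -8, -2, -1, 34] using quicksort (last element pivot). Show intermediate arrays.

Partition 1: pivot=34 at index 5 -> [1, 31, -8, -2, -1, 34, 36]
Partition 2: pivot=-1 at index 2 -> [-8, -2, -1, 31, 1, 34, 36]
Partition 3: pivot=-2 at index 1 -> [-8, -2, -1, 31, 1, 34, 36]
Partition 4: pivot=1 at index 3 -> [-8, -2, -1, 1, 31, 34, 36]


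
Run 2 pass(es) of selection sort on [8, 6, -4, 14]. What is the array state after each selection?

Pass 1: Select minimum -4 at index 2, swap -> [-4, 6, 8, 14]
Pass 2: Select minimum 6 at index 1, swap -> [-4, 6, 8, 14]


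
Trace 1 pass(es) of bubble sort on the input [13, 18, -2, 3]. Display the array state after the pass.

After pass 1: [13, -2, 3, 18] (2 swaps)
Total swaps: 2


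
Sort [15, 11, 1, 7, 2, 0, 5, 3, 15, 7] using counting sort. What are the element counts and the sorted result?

Count array: [1, 1, 1, 1, 0, 1, 0, 2, 0, 0, 0, 1, 0, 0, 0, 2]
(count[i] = number of elements equal to i)
Cumulative count: [1, 2, 3, 4, 4, 5, 5, 7, 7, 7, 7, 8, 8, 8, 8, 10]
Sorted: [0, 1, 2, 3, 5, 7, 7, 11, 15, 15]


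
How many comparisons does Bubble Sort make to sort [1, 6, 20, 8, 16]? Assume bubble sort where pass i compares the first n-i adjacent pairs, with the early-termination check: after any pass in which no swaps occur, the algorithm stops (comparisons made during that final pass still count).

Pass 1: compare adjacent pairs (0,1)..(3,4) = 4 comparison(s), 2 swap(s) -> [1, 6, 8, 16, 20]
Pass 2: compare adjacent pairs (0,1)..(2,3) = 3 comparison(s), 0 swap(s) -> [1, 6, 8, 16, 20]
No swaps in this pass, so bubble sort stops here.
Total comparisons: 4 + 3 = 7


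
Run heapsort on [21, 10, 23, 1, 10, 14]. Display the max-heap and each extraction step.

Build heap: [23, 10, 21, 1, 10, 14]
Extract 23: [21, 10, 14, 1, 10, 23]
Extract 21: [14, 10, 10, 1, 21, 23]
Extract 14: [10, 1, 10, 14, 21, 23]
Extract 10: [10, 1, 10, 14, 21, 23]
Extract 10: [1, 10, 10, 14, 21, 23]


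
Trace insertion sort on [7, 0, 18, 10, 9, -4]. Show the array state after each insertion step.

First element 7 is already 'sorted'
Insert 0: shifted 1 elements -> [0, 7, 18, 10, 9, -4]
Insert 18: shifted 0 elements -> [0, 7, 18, 10, 9, -4]
Insert 10: shifted 1 elements -> [0, 7, 10, 18, 9, -4]
Insert 9: shifted 2 elements -> [0, 7, 9, 10, 18, -4]
Insert -4: shifted 5 elements -> [-4, 0, 7, 9, 10, 18]


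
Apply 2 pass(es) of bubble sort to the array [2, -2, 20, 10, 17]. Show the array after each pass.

After pass 1: [-2, 2, 10, 17, 20] (3 swaps)
After pass 2: [-2, 2, 10, 17, 20] (0 swaps)
Total swaps: 3


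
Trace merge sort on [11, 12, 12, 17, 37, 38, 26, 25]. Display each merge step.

Divide and conquer:
  Merge [11] + [12] -> [11, 12]
  Merge [12] + [17] -> [12, 17]
  Merge [11, 12] + [12, 17] -> [11, 12, 12, 17]
  Merge [37] + [38] -> [37, 38]
  Merge [26] + [25] -> [25, 26]
  Merge [37, 38] + [25, 26] -> [25, 26, 37, 38]
  Merge [11, 12, 12, 17] + [25, 26, 37, 38] -> [11, 12, 12, 17, 25, 26, 37, 38]


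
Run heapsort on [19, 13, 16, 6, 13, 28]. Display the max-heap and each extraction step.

Build heap: [28, 13, 19, 6, 13, 16]
Extract 28: [19, 13, 16, 6, 13, 28]
Extract 19: [16, 13, 13, 6, 19, 28]
Extract 16: [13, 6, 13, 16, 19, 28]
Extract 13: [13, 6, 13, 16, 19, 28]
Extract 13: [6, 13, 13, 16, 19, 28]


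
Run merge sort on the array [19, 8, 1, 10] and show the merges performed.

Divide and conquer:
  Merge [19] + [8] -> [8, 19]
  Merge [1] + [10] -> [1, 10]
  Merge [8, 19] + [1, 10] -> [1, 8, 10, 19]


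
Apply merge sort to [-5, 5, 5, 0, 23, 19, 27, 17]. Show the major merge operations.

Divide and conquer:
  Merge [-5] + [5] -> [-5, 5]
  Merge [5] + [0] -> [0, 5]
  Merge [-5, 5] + [0, 5] -> [-5, 0, 5, 5]
  Merge [23] + [19] -> [19, 23]
  Merge [27] + [17] -> [17, 27]
  Merge [19, 23] + [17, 27] -> [17, 19, 23, 27]
  Merge [-5, 0, 5, 5] + [17, 19, 23, 27] -> [-5, 0, 5, 5, 17, 19, 23, 27]


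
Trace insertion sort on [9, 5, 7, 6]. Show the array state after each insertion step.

First element 9 is already 'sorted'
Insert 5: shifted 1 elements -> [5, 9, 7, 6]
Insert 7: shifted 1 elements -> [5, 7, 9, 6]
Insert 6: shifted 2 elements -> [5, 6, 7, 9]


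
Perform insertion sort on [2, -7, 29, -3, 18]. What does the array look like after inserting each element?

First element 2 is already 'sorted'
Insert -7: shifted 1 elements -> [-7, 2, 29, -3, 18]
Insert 29: shifted 0 elements -> [-7, 2, 29, -3, 18]
Insert -3: shifted 2 elements -> [-7, -3, 2, 29, 18]
Insert 18: shifted 1 elements -> [-7, -3, 2, 18, 29]


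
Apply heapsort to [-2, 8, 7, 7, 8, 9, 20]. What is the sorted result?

Build heap: [20, 8, 9, 7, 8, -2, 7]
Extract 20: [9, 8, 7, 7, 8, -2, 20]
Extract 9: [8, 8, 7, 7, -2, 9, 20]
Extract 8: [8, 7, 7, -2, 8, 9, 20]
Extract 8: [7, -2, 7, 8, 8, 9, 20]
Extract 7: [7, -2, 7, 8, 8, 9, 20]
Extract 7: [-2, 7, 7, 8, 8, 9, 20]


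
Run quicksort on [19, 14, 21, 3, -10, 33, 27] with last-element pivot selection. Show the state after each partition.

Partition 1: pivot=27 at index 5 -> [19, 14, 21, 3, -10, 27, 33]
Partition 2: pivot=-10 at index 0 -> [-10, 14, 21, 3, 19, 27, 33]
Partition 3: pivot=19 at index 3 -> [-10, 14, 3, 19, 21, 27, 33]
Partition 4: pivot=3 at index 1 -> [-10, 3, 14, 19, 21, 27, 33]


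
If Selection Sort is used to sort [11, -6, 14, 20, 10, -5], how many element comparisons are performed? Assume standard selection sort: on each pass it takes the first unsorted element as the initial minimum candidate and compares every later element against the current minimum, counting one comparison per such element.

Pass 1: scan indices 1..5 for the minimum = 5 comparison(s); min is -6, place at index 0 -> [-6, 11, 14, 20, 10, -5]
Pass 2: scan indices 2..5 for the minimum = 4 comparison(s); min is -5, place at index 1 -> [-6, -5, 14, 20, 10, 11]
Pass 3: scan indices 3..5 for the minimum = 3 comparison(s); min is 10, place at index 2 -> [-6, -5, 10, 20, 14, 11]
Pass 4: scan indices 4..5 for the minimum = 2 comparison(s); min is 11, place at index 3 -> [-6, -5, 10, 11, 14, 20]
Pass 5: scan indices 5..5 for the minimum = 1 comparison(s); min is 14, place at index 4 -> [-6, -5, 10, 11, 14, 20]
Selection sort always scans the whole unsorted suffix, so the count is (n-1) + (n-2) + ... + 1 = n(n-1)/2 = 6*5/2 = 15 regardless of the input order.
Total comparisons: 5 + 4 + 3 + 2 + 1 = 15


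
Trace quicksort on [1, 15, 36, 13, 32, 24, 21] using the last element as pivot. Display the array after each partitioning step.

Partition 1: pivot=21 at index 3 -> [1, 15, 13, 21, 32, 24, 36]
Partition 2: pivot=13 at index 1 -> [1, 13, 15, 21, 32, 24, 36]
Partition 3: pivot=36 at index 6 -> [1, 13, 15, 21, 32, 24, 36]
Partition 4: pivot=24 at index 4 -> [1, 13, 15, 21, 24, 32, 36]


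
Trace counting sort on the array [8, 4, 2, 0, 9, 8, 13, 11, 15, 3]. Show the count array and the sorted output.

Count array: [1, 0, 1, 1, 1, 0, 0, 0, 2, 1, 0, 1, 0, 1, 0, 1]
(count[i] = number of elements equal to i)
Cumulative count: [1, 1, 2, 3, 4, 4, 4, 4, 6, 7, 7, 8, 8, 9, 9, 10]
Sorted: [0, 2, 3, 4, 8, 8, 9, 11, 13, 15]


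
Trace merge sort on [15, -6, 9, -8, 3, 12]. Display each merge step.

Divide and conquer:
  Merge [-6] + [9] -> [-6, 9]
  Merge [15] + [-6, 9] -> [-6, 9, 15]
  Merge [3] + [12] -> [3, 12]
  Merge [-8] + [3, 12] -> [-8, 3, 12]
  Merge [-6, 9, 15] + [-8, 3, 12] -> [-8, -6, 3, 9, 12, 15]


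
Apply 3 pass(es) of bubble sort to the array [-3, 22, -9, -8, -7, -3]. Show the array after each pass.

After pass 1: [-3, -9, -8, -7, -3, 22] (4 swaps)
After pass 2: [-9, -8, -7, -3, -3, 22] (3 swaps)
After pass 3: [-9, -8, -7, -3, -3, 22] (0 swaps)
Total swaps: 7


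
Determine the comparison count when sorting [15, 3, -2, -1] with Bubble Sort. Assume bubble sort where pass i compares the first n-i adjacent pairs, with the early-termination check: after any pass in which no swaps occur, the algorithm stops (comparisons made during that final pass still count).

Pass 1: compare adjacent pairs (0,1)..(2,3) = 3 comparison(s), 3 swap(s) -> [3, -2, -1, 15]
Pass 2: compare adjacent pairs (0,1)..(1,2) = 2 comparison(s), 2 swap(s) -> [-2, -1, 3, 15]
Pass 3: compare adjacent pairs (0,1)..(0,1) = 1 comparison(s), 0 swap(s) -> [-2, -1, 3, 15]
No swaps in this pass, so bubble sort stops here.
Total comparisons: 3 + 2 + 1 = 6


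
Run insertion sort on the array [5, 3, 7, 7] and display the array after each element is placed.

First element 5 is already 'sorted'
Insert 3: shifted 1 elements -> [3, 5, 7, 7]
Insert 7: shifted 0 elements -> [3, 5, 7, 7]
Insert 7: shifted 0 elements -> [3, 5, 7, 7]


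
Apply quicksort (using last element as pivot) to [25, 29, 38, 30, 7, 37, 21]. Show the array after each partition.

Partition 1: pivot=21 at index 1 -> [7, 21, 38, 30, 25, 37, 29]
Partition 2: pivot=29 at index 3 -> [7, 21, 25, 29, 38, 37, 30]
Partition 3: pivot=30 at index 4 -> [7, 21, 25, 29, 30, 37, 38]
Partition 4: pivot=38 at index 6 -> [7, 21, 25, 29, 30, 37, 38]


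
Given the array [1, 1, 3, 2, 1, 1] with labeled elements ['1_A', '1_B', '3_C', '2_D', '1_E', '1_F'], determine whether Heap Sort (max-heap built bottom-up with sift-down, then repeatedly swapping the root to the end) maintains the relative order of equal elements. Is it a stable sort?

Trace Heap Sort on the labeled array (the key is the number; the letter only tracks identity):
  Build max-heap: [3_C, 2_D, 1_A, 1_B, 1_E, 1_F]
  Swap root 3_C to index 5, re-heapify first 5 -> [2_D, 1_F, 1_A, 1_B, 1_E, 3_C]
  Swap root 2_D to index 4, re-heapify first 4 -> [1_E, 1_F, 1_A, 1_B, 2_D, 3_C]
  Swap root 1_E to index 3, re-heapify first 3 -> [1_B, 1_F, 1_A, 1_E, 2_D, 3_C]
  Swap root 1_B to index 2, re-heapify first 2 -> [1_A, 1_F, 1_B, 1_E, 2_D, 3_C]
  Swap root 1_A to index 1, re-heapify first 1 -> [1_F, 1_A, 1_B, 1_E, 2_D, 3_C]
Final order: [1_F, 1_A, 1_B, 1_E, 2_D, 3_C]
Equal keys:
  value 1: originally 1_A, 1_B, 1_E, 1_F; after sorting 1_F, 1_A, 1_B, 1_E -> order changed
Equal keys were reordered, so Heap Sort is not stable: heap construction and root-to-end swaps move elements without regard to the original order of equal keys. (One such input is enough; an unstable sort may happen to preserve order on other inputs, but it gives no guarantee.)
Answer: Not stable


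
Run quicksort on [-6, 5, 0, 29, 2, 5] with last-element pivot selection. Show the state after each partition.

Partition 1: pivot=5 at index 4 -> [-6, 5, 0, 2, 5, 29]
Partition 2: pivot=2 at index 2 -> [-6, 0, 2, 5, 5, 29]
Partition 3: pivot=0 at index 1 -> [-6, 0, 2, 5, 5, 29]


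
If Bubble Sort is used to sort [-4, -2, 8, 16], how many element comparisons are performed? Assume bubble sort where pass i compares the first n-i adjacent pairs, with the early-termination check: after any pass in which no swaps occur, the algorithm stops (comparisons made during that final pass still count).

Pass 1: compare adjacent pairs (0,1)..(2,3) = 3 comparison(s), 0 swap(s) -> [-4, -2, 8, 16]
No swaps in this pass, so bubble sort stops here.
Total comparisons: 3 = 3


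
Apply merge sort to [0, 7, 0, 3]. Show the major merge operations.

Divide and conquer:
  Merge [0] + [7] -> [0, 7]
  Merge [0] + [3] -> [0, 3]
  Merge [0, 7] + [0, 3] -> [0, 0, 3, 7]


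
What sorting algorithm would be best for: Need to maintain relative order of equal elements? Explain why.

Best choice: Merge sort or Insertion sort
Reason: Both are stable; quicksort and heapsort are not stable


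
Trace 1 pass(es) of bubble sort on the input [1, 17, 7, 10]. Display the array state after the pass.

After pass 1: [1, 7, 10, 17] (2 swaps)
Total swaps: 2


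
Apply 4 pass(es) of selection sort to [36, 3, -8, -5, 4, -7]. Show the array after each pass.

Pass 1: Select minimum -8 at index 2, swap -> [-8, 3, 36, -5, 4, -7]
Pass 2: Select minimum -7 at index 5, swap -> [-8, -7, 36, -5, 4, 3]
Pass 3: Select minimum -5 at index 3, swap -> [-8, -7, -5, 36, 4, 3]
Pass 4: Select minimum 3 at index 5, swap -> [-8, -7, -5, 3, 4, 36]


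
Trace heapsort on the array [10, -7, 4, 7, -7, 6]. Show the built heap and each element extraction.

Build heap: [10, 7, 6, -7, -7, 4]
Extract 10: [7, 4, 6, -7, -7, 10]
Extract 7: [6, 4, -7, -7, 7, 10]
Extract 6: [4, -7, -7, 6, 7, 10]
Extract 4: [-7, -7, 4, 6, 7, 10]
Extract -7: [-7, -7, 4, 6, 7, 10]


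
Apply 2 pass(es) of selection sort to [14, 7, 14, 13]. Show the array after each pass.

Pass 1: Select minimum 7 at index 1, swap -> [7, 14, 14, 13]
Pass 2: Select minimum 13 at index 3, swap -> [7, 13, 14, 14]


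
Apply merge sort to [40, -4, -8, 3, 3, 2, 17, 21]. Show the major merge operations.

Divide and conquer:
  Merge [40] + [-4] -> [-4, 40]
  Merge [-8] + [3] -> [-8, 3]
  Merge [-4, 40] + [-8, 3] -> [-8, -4, 3, 40]
  Merge [3] + [2] -> [2, 3]
  Merge [17] + [21] -> [17, 21]
  Merge [2, 3] + [17, 21] -> [2, 3, 17, 21]
  Merge [-8, -4, 3, 40] + [2, 3, 17, 21] -> [-8, -4, 2, 3, 3, 17, 21, 40]


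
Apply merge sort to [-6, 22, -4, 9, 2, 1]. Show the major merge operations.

Divide and conquer:
  Merge [22] + [-4] -> [-4, 22]
  Merge [-6] + [-4, 22] -> [-6, -4, 22]
  Merge [2] + [1] -> [1, 2]
  Merge [9] + [1, 2] -> [1, 2, 9]
  Merge [-6, -4, 22] + [1, 2, 9] -> [-6, -4, 1, 2, 9, 22]


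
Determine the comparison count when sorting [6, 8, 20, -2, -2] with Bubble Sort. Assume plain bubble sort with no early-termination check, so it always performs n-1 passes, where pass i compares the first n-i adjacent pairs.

Pass 1: compare adjacent pairs (0,1)..(3,4) = 4 comparison(s), 2 swap(s) -> [6, 8, -2, -2, 20]
Pass 2: compare adjacent pairs (0,1)..(2,3) = 3 comparison(s), 2 swap(s) -> [6, -2, -2, 8, 20]
Pass 3: compare adjacent pairs (0,1)..(1,2) = 2 comparison(s), 2 swap(s) -> [-2, -2, 6, 8, 20]
Pass 4: compare adjacent pairs (0,1)..(0,1) = 1 comparison(s), 0 swap(s) -> [-2, -2, 6, 8, 20]
Total comparisons: 4 + 3 + 2 + 1 = 10


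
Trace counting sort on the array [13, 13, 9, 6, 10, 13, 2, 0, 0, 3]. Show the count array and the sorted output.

Count array: [2, 0, 1, 1, 0, 0, 1, 0, 0, 1, 1, 0, 0, 3]
(count[i] = number of elements equal to i)
Cumulative count: [2, 2, 3, 4, 4, 4, 5, 5, 5, 6, 7, 7, 7, 10]
Sorted: [0, 0, 2, 3, 6, 9, 10, 13, 13, 13]


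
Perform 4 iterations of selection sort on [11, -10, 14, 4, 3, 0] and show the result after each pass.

Pass 1: Select minimum -10 at index 1, swap -> [-10, 11, 14, 4, 3, 0]
Pass 2: Select minimum 0 at index 5, swap -> [-10, 0, 14, 4, 3, 11]
Pass 3: Select minimum 3 at index 4, swap -> [-10, 0, 3, 4, 14, 11]
Pass 4: Select minimum 4 at index 3, swap -> [-10, 0, 3, 4, 14, 11]


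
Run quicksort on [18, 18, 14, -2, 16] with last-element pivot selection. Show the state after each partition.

Partition 1: pivot=16 at index 2 -> [14, -2, 16, 18, 18]
Partition 2: pivot=-2 at index 0 -> [-2, 14, 16, 18, 18]
Partition 3: pivot=18 at index 4 -> [-2, 14, 16, 18, 18]


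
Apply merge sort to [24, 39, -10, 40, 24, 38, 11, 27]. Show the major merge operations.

Divide and conquer:
  Merge [24] + [39] -> [24, 39]
  Merge [-10] + [40] -> [-10, 40]
  Merge [24, 39] + [-10, 40] -> [-10, 24, 39, 40]
  Merge [24] + [38] -> [24, 38]
  Merge [11] + [27] -> [11, 27]
  Merge [24, 38] + [11, 27] -> [11, 24, 27, 38]
  Merge [-10, 24, 39, 40] + [11, 24, 27, 38] -> [-10, 11, 24, 24, 27, 38, 39, 40]


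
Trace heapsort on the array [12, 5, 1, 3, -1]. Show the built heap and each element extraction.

Build heap: [12, 5, 1, 3, -1]
Extract 12: [5, 3, 1, -1, 12]
Extract 5: [3, -1, 1, 5, 12]
Extract 3: [1, -1, 3, 5, 12]
Extract 1: [-1, 1, 3, 5, 12]


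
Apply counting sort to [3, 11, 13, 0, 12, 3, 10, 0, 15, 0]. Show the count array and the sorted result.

Count array: [3, 0, 0, 2, 0, 0, 0, 0, 0, 0, 1, 1, 1, 1, 0, 1]
(count[i] = number of elements equal to i)
Cumulative count: [3, 3, 3, 5, 5, 5, 5, 5, 5, 5, 6, 7, 8, 9, 9, 10]
Sorted: [0, 0, 0, 3, 3, 10, 11, 12, 13, 15]


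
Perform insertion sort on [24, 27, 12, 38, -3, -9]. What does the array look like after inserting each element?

First element 24 is already 'sorted'
Insert 27: shifted 0 elements -> [24, 27, 12, 38, -3, -9]
Insert 12: shifted 2 elements -> [12, 24, 27, 38, -3, -9]
Insert 38: shifted 0 elements -> [12, 24, 27, 38, -3, -9]
Insert -3: shifted 4 elements -> [-3, 12, 24, 27, 38, -9]
Insert -9: shifted 5 elements -> [-9, -3, 12, 24, 27, 38]


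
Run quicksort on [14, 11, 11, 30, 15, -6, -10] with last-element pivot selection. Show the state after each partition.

Partition 1: pivot=-10 at index 0 -> [-10, 11, 11, 30, 15, -6, 14]
Partition 2: pivot=14 at index 4 -> [-10, 11, 11, -6, 14, 30, 15]
Partition 3: pivot=-6 at index 1 -> [-10, -6, 11, 11, 14, 30, 15]
Partition 4: pivot=11 at index 3 -> [-10, -6, 11, 11, 14, 30, 15]
Partition 5: pivot=15 at index 5 -> [-10, -6, 11, 11, 14, 15, 30]


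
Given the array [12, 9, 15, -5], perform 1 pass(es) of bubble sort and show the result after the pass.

After pass 1: [9, 12, -5, 15] (2 swaps)
Total swaps: 2


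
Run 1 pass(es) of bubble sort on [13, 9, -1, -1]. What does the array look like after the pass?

After pass 1: [9, -1, -1, 13] (3 swaps)
Total swaps: 3


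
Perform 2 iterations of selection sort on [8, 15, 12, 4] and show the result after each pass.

Pass 1: Select minimum 4 at index 3, swap -> [4, 15, 12, 8]
Pass 2: Select minimum 8 at index 3, swap -> [4, 8, 12, 15]


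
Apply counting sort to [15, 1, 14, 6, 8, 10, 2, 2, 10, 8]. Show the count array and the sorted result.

Count array: [0, 1, 2, 0, 0, 0, 1, 0, 2, 0, 2, 0, 0, 0, 1, 1]
(count[i] = number of elements equal to i)
Cumulative count: [0, 1, 3, 3, 3, 3, 4, 4, 6, 6, 8, 8, 8, 8, 9, 10]
Sorted: [1, 2, 2, 6, 8, 8, 10, 10, 14, 15]


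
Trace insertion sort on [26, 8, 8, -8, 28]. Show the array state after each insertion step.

First element 26 is already 'sorted'
Insert 8: shifted 1 elements -> [8, 26, 8, -8, 28]
Insert 8: shifted 1 elements -> [8, 8, 26, -8, 28]
Insert -8: shifted 3 elements -> [-8, 8, 8, 26, 28]
Insert 28: shifted 0 elements -> [-8, 8, 8, 26, 28]


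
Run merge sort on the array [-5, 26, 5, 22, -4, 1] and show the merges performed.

Divide and conquer:
  Merge [26] + [5] -> [5, 26]
  Merge [-5] + [5, 26] -> [-5, 5, 26]
  Merge [-4] + [1] -> [-4, 1]
  Merge [22] + [-4, 1] -> [-4, 1, 22]
  Merge [-5, 5, 26] + [-4, 1, 22] -> [-5, -4, 1, 5, 22, 26]


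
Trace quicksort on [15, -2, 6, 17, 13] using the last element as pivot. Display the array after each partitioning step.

Partition 1: pivot=13 at index 2 -> [-2, 6, 13, 17, 15]
Partition 2: pivot=6 at index 1 -> [-2, 6, 13, 17, 15]
Partition 3: pivot=15 at index 3 -> [-2, 6, 13, 15, 17]


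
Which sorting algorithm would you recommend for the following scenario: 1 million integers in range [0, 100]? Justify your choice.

Best choice: Counting sort
Reason: O(n + k) where k=100 is small; linear time beats O(n log n)


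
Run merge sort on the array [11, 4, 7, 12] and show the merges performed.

Divide and conquer:
  Merge [11] + [4] -> [4, 11]
  Merge [7] + [12] -> [7, 12]
  Merge [4, 11] + [7, 12] -> [4, 7, 11, 12]


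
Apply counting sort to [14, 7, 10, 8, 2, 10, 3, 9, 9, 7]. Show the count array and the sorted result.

Count array: [0, 0, 1, 1, 0, 0, 0, 2, 1, 2, 2, 0, 0, 0, 1]
(count[i] = number of elements equal to i)
Cumulative count: [0, 0, 1, 2, 2, 2, 2, 4, 5, 7, 9, 9, 9, 9, 10]
Sorted: [2, 3, 7, 7, 8, 9, 9, 10, 10, 14]


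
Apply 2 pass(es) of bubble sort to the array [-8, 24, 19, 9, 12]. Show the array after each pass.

After pass 1: [-8, 19, 9, 12, 24] (3 swaps)
After pass 2: [-8, 9, 12, 19, 24] (2 swaps)
Total swaps: 5


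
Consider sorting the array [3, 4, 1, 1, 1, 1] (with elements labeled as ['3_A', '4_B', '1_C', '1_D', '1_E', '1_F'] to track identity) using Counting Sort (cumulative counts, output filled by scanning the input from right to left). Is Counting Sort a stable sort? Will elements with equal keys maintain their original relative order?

Trace Counting Sort on the labeled array (the key is the number; the letter only tracks identity):
  Counts for values 0..4: [0, 4, 0, 1, 1]
  Cumulative counts: [0, 4, 4, 5, 6]
  Scan right to left: place 1_F at output index 3
  Scan right to left: place 1_E at output index 2
  Scan right to left: place 1_D at output index 1
  Scan right to left: place 1_C at output index 0
  Scan right to left: place 4_B at output index 5
  Scan right to left: place 3_A at output index 4
  Output: [1_C, 1_D, 1_E, 1_F, 3_A, 4_B]
Equal keys:
  value 1: originally 1_C, 1_D, 1_E, 1_F; after sorting 1_C, 1_D, 1_E, 1_F -> order preserved
All equal keys kept their original relative order. Counting Sort is stable: scanning the input right to left with decreasing cumulative counts places later duplicates at later output positions.
Answer: Stable


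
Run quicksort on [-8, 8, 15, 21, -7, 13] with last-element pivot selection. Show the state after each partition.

Partition 1: pivot=13 at index 3 -> [-8, 8, -7, 13, 15, 21]
Partition 2: pivot=-7 at index 1 -> [-8, -7, 8, 13, 15, 21]
Partition 3: pivot=21 at index 5 -> [-8, -7, 8, 13, 15, 21]
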